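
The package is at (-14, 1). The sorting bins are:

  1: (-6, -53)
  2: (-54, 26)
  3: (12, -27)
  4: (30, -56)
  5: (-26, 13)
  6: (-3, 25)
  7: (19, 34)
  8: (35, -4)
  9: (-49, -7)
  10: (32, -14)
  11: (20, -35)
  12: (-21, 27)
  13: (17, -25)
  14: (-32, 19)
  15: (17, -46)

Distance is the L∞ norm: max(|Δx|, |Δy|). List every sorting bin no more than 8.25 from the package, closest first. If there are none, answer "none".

none

Distances from (-14, 1):
1: max(|8|, |-54|) = 54
2: max(|-40|, |25|) = 40
3: max(|26|, |-28|) = 28
4: max(|44|, |-57|) = 57
5: max(|-12|, |12|) = 12
6: max(|11|, |24|) = 24
7: max(|33|, |33|) = 33
8: max(|49|, |-5|) = 49
9: max(|-35|, |-8|) = 35
10: max(|46|, |-15|) = 46
11: max(|34|, |-36|) = 36
12: max(|-7|, |26|) = 26
13: max(|31|, |-26|) = 31
14: max(|-18|, |18|) = 18
15: max(|31|, |-47|) = 47
Threshold 8.25: none within range.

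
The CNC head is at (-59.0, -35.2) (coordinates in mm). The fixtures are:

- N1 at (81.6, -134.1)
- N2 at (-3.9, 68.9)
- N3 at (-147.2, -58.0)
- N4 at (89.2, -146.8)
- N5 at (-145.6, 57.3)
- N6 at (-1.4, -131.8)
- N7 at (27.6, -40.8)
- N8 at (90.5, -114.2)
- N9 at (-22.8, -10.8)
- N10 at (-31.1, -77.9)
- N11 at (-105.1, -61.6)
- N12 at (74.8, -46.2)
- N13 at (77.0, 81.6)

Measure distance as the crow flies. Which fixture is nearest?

N9

Distances from (-59.0, -35.2):
N1: 171.9 mm
N2: 117.8 mm
N3: 91.1 mm
N4: 185.5 mm
N5: 126.7 mm
N6: 112.5 mm
N7: 86.8 mm
N8: 169.1 mm
N9: 43.7 mm
N10: 51.0 mm
N11: 53.1 mm
N12: 134.3 mm
N13: 179.3 mm
Minimum: N9 at 43.7 mm.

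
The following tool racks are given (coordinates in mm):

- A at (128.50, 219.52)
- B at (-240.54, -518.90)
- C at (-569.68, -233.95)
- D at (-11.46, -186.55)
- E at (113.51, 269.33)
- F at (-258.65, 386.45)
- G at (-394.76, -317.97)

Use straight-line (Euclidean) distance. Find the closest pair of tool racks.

A and E

Pairwise distances:
A–B: 825.50 mm
A–C: 832.52 mm
A–D: 429.51 mm
A–E: 52.02 mm
A–F: 421.60 mm
A–G: 750.13 mm
B–C: 435.35 mm
B–D: 403.65 mm
B–E: 864.09 mm
B–F: 905.53 mm
B–G: 253.29 mm
C–D: 560.23 mm
C–E: 848.55 mm
C–F: 694.00 mm
C–G: 194.05 mm
D–E: 472.70 mm
D–F: 624.04 mm
D–G: 405.20 mm
E–F: 390.15 mm
E–G: 776.70 mm
F–G: 717.45 mm
Closest pair: A–E at 52.02 mm.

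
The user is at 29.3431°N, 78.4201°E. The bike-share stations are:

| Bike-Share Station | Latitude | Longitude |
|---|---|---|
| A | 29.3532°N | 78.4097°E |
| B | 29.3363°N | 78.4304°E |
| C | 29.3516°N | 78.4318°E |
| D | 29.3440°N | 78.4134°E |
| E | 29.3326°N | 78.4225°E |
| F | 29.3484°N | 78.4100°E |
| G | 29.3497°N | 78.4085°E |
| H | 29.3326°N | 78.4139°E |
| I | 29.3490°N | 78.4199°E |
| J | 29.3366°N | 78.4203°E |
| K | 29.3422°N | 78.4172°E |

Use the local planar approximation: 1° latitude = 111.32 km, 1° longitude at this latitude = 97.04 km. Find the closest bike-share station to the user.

K

Distances from 29.3431°N, 78.4201°E:
A: 1.5108 km
B: 1.2538 km
C: 1.4780 km
D: 0.6578 km
E: 1.1918 km
F: 1.1440 km
G: 1.3442 km
H: 1.3146 km
I: 0.6571 km
J: 0.7238 km
K: 0.2987 km
Minimum: K at 0.2987 km.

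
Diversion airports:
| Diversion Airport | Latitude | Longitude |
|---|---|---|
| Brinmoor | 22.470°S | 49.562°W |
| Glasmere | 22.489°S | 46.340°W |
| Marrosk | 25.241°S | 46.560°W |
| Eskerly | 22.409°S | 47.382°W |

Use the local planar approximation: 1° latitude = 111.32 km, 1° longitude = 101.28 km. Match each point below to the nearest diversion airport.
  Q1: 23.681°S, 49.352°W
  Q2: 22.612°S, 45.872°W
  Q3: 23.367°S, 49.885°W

Q1→Brinmoor; Q2→Glasmere; Q3→Brinmoor

Q1 at 23.681°S, 49.352°W:
  Brinmoor: 136.476 km
  Glasmere: 332.665 km
  Marrosk: 331.841 km
  Eskerly: 244.661 km
  → nearest: Brinmoor (136.476 km)
Q2 at 22.612°S, 45.872°W:
  Brinmoor: 374.057 km
  Glasmere: 49.337 km
  Marrosk: 300.841 km
  Eskerly: 154.593 km
  → nearest: Glasmere (49.337 km)
Q3 at 23.367°S, 49.885°W:
  Brinmoor: 105.076 km
  Glasmere: 372.103 km
  Marrosk: 396.137 km
  Eskerly: 275.022 km
  → nearest: Brinmoor (105.076 km)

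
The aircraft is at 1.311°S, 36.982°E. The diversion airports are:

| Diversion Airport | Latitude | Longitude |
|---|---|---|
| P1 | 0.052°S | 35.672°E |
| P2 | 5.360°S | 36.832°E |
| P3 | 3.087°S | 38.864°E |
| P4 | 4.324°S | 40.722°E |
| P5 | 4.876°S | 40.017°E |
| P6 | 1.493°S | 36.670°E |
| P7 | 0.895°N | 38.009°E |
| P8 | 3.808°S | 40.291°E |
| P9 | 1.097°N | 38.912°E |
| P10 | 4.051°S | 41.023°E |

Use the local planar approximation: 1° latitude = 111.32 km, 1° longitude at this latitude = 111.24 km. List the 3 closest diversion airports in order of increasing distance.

Distances from 1.311°S, 36.982°E:
P1: √((1.259·111.32)² + (-1.310·111.24)²) = √(19642.54947 + 21235.60076) = 202.183 km
P2: √((-4.049·111.32)² + (-0.150·111.24)²) = √(203161.75175 + 278.42260) = 451.043 km
P3: √((-1.776·111.32)² + (1.882·111.24)²) = √(39086.99815 + 43828.96333) = 287.951 km
P4: √((-3.013·111.32)² + (3.740·111.24)²) = √(112497.96298 + 173087.28461) = 534.402 km
P5: √((-3.565·111.32)² + (3.035·111.24)²) = √(157494.52599 + 113982.80786) = 521.035 km
P6: √((-0.182·111.32)² + (-0.312·111.24)²) = √(410.47732 + 1204.56752) = 40.188 km
P7: √((2.206·111.32)² + (1.027·111.24)²) = √(60305.56789 + 13051.57272) = 270.845 km
P8: √((-2.497·111.32)² + (3.309·111.24)²) = √(77265.11939 + 135492.57444) = 461.257 km
P9: √((2.408·111.32)² + (1.930·111.24)²) = √(71855.39159 + 46093.17013) = 343.436 km
P10: √((-2.740·111.32)² + (4.041·111.24)²) = √(93035.24828 + 202068.98559) = 543.235 km
Sorted: P6 (40.188 km) < P1 (202.183 km) < P7 (270.845 km) < P3 (287.951 km) < P9 (343.436 km) < …

P6, P1, P7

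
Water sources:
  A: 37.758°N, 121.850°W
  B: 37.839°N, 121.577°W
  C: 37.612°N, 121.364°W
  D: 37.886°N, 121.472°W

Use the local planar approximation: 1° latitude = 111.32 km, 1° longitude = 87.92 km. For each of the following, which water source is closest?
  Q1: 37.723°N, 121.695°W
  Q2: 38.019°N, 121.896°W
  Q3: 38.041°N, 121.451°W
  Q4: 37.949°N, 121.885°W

Q1→A; Q2→A; Q3→D; Q4→A

Q1 at 37.723°N, 121.695°W:
  A: √((0.035·111.32)² + (-0.155·87.92)²) = √(15.18037 + 185.71148) = 14.174 km
  B: √((0.116·111.32)² + (0.118·87.92)²) = √(166.74867 + 107.63150) = 16.564 km
  C: √((-0.111·111.32)² + (0.331·87.92)²) = √(152.68359 + 846.89847) = 31.616 km
  D: √((0.163·111.32)² + (0.223·87.92)²) = √(329.24683 + 384.40151) = 26.714 km
  → nearest: A (14.174 km)
Q2 at 38.019°N, 121.896°W:
  A: √((-0.261·111.32)² + (0.046·87.92)²) = √(844.16513 + 16.35652) = 29.335 km
  B: √((-0.180·111.32)² + (0.319·87.92)²) = √(401.50541 + 786.60504) = 34.469 km
  C: √((-0.407·111.32)² + (0.532·87.92)²) = √(2052.74600 + 2187.75469) = 65.119 km
  D: √((-0.133·111.32)² + (0.424·87.92)²) = √(219.20461 + 1389.65525) = 40.111 km
  → nearest: A (29.335 km)
Q3 at 38.041°N, 121.451°W:
  A: √((-0.283·111.32)² + (-0.399·87.92)²) = √(992.47429 + 1230.61201) = 47.150 km
  B: √((-0.202·111.32)² + (-0.126·87.92)²) = √(505.64898 + 122.72031) = 25.067 km
  C: √((-0.429·111.32)² + (0.087·87.92)²) = √(2280.66228 + 58.50781) = 48.365 km
  D: √((-0.155·111.32)² + (-0.021·87.92)²) = √(297.72122 + 3.40890) = 17.353 km
  → nearest: D (17.353 km)
Q4 at 37.949°N, 121.885°W:
  A: √((-0.191·111.32)² + (0.035·87.92)²) = √(452.07775 + 9.46916) = 21.484 km
  B: √((-0.110·111.32)² + (0.308·87.92)²) = √(149.94492 + 733.29174) = 29.719 km
  C: √((-0.337·111.32)² + (0.521·87.92)²) = √(1407.36322 + 2098.21895) = 59.208 km
  D: √((-0.063·111.32)² + (0.413·87.92)²) = √(49.18441 + 1318.48582) = 36.982 km
  → nearest: A (21.484 km)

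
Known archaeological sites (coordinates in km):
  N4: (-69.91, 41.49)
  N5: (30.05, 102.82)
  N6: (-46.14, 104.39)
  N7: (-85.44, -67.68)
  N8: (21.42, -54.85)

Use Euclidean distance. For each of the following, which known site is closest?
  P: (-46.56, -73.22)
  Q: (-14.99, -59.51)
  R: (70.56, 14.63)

P→N7; Q→N8; R→N8

P at (-46.56, -73.22):
  N4: 117.06 km
  N5: 191.99 km
  N6: 177.61 km
  N7: 39.27 km
  N8: 70.42 km
  → nearest: N7 (39.27 km)
Q at (-14.99, -59.51):
  N4: 114.97 km
  N5: 168.46 km
  N6: 166.83 km
  N7: 70.92 km
  N8: 36.71 km
  → nearest: N8 (36.71 km)
R at (70.56, 14.63):
  N4: 143.01 km
  N5: 97.05 km
  N6: 147.23 km
  N7: 176.38 km
  N8: 85.10 km
  → nearest: N8 (85.10 km)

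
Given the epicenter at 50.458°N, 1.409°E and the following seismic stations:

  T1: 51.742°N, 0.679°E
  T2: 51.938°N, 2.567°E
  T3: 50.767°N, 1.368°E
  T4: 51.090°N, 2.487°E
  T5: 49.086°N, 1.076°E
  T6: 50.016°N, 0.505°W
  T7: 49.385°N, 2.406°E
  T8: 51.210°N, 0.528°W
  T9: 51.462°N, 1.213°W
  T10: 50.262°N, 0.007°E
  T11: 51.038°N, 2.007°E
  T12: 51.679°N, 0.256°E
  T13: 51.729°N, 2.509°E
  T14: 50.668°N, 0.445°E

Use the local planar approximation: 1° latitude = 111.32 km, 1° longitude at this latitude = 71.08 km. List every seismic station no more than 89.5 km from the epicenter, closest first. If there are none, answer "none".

T3, T14, T11

Distances from 50.458°N, 1.409°E:
T1: 152.062 km
T2: 184.171 km
T3: 34.521 km
T4: 104.024 km
T5: 154.554 km
T6: 144.671 km
T7: 138.887 km
T8: 161.134 km
T9: 217.315 km
T10: 102.015 km
T11: 77.301 km
T12: 158.718 km
T13: 161.654 km
T14: 72.399 km
Threshold 89.5 km: T3 (34.521 km), T14 (72.399 km), T11 (77.301 km) are within range.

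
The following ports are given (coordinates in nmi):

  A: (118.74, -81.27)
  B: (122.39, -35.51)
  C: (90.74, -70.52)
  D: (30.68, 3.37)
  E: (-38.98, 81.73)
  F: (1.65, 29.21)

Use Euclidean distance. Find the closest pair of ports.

A and C

Pairwise distances:
A–B: 45.91 nmi
A–C: 29.99 nmi
A–D: 122.14 nmi
A–E: 226.81 nmi
A–F: 160.98 nmi
B–C: 47.20 nmi
B–D: 99.61 nmi
B–E: 199.46 nmi
B–F: 136.99 nmi
C–D: 95.22 nmi
C–E: 200.02 nmi
C–F: 133.73 nmi
D–E: 104.85 nmi
D–F: 38.86 nmi
E–F: 66.40 nmi
Closest pair: A–C at 29.99 nmi.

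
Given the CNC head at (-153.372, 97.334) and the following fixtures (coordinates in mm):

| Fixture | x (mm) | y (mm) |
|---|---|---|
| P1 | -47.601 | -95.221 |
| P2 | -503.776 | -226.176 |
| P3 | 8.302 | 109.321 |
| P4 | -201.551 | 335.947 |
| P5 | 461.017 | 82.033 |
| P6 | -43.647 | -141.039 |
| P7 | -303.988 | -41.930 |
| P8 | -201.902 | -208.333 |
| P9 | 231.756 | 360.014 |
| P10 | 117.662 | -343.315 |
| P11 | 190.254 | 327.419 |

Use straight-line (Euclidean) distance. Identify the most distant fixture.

P5

Distances from (-153.372, 97.334):
P1: 219.693 mm
P2: 476.908 mm
P3: 162.118 mm
P4: 243.428 mm
P5: 614.580 mm
P6: 262.414 mm
P7: 205.133 mm
P8: 309.496 mm
P9: 466.181 mm
P10: 517.331 mm
P11: 413.543 mm
Maximum: P5 at 614.580 mm.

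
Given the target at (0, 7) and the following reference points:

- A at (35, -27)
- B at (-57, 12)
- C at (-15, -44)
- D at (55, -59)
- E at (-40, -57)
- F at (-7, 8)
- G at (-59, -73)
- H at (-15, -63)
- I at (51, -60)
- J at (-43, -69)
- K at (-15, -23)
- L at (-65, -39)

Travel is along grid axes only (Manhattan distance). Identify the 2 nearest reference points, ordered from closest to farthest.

Distances from (0, 7):
A: |35| + |-34| = 35 + 34 = 69
B: |-57| + |5| = 57 + 5 = 62
C: |-15| + |-51| = 15 + 51 = 66
D: |55| + |-66| = 55 + 66 = 121
E: |-40| + |-64| = 40 + 64 = 104
F: |-7| + |1| = 7 + 1 = 8
G: |-59| + |-80| = 59 + 80 = 139
H: |-15| + |-70| = 15 + 70 = 85
I: |51| + |-67| = 51 + 67 = 118
J: |-43| + |-76| = 43 + 76 = 119
K: |-15| + |-30| = 15 + 30 = 45
L: |-65| + |-46| = 65 + 46 = 111
Sorted: F (8) < K (45) < B (62) < C (66) < …

F, K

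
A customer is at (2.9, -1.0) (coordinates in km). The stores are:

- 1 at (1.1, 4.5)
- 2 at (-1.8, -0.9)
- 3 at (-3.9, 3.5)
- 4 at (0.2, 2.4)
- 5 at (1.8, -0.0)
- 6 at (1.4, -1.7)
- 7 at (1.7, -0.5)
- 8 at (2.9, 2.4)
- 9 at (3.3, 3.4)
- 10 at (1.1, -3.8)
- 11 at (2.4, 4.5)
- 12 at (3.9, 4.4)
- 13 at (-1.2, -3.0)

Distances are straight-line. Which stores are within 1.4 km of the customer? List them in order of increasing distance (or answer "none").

7

Distances from (2.9, -1.0):
1: √((-1.8)² + (5.5)²) = √(3.2400 + 30.2500) = 5.79 km
2: √((-4.7)² + (0.1)²) = √(22.0900 + 0.0100) = 4.70 km
3: √((-6.8)² + (4.5)²) = √(46.2400 + 20.2500) = 8.15 km
4: √((-2.7)² + (3.4)²) = √(7.2900 + 11.5600) = 4.34 km
5: √((-1.1)² + (1.0)²) = √(1.2100 + 1.0000) = 1.49 km
6: √((-1.5)² + (-0.7)²) = √(2.2500 + 0.4900) = 1.66 km
7: √((-1.2)² + (0.5)²) = √(1.4400 + 0.2500) = 1.30 km
8: √((0.0)² + (3.4)²) = √(0.0000 + 11.5600) = 3.40 km
9: √((0.4)² + (4.4)²) = √(0.1600 + 19.3600) = 4.42 km
10: √((-1.8)² + (-2.8)²) = √(3.2400 + 7.8400) = 3.33 km
11: √((-0.5)² + (5.5)²) = √(0.2500 + 30.2500) = 5.52 km
12: √((1.0)² + (5.4)²) = √(1.0000 + 29.1600) = 5.49 km
13: √((-4.1)² + (-2.0)²) = √(16.8100 + 4.0000) = 4.56 km
Threshold 1.4 km: 7 (1.30 km) is within range.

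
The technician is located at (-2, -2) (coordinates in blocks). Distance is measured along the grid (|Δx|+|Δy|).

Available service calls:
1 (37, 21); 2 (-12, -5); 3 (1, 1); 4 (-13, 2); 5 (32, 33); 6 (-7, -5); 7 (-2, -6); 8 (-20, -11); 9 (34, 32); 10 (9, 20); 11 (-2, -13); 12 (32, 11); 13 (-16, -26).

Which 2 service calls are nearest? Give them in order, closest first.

Distances from (-2, -2):
1: |39| + |23| = 39 + 23 = 62 blocks
2: |-10| + |-3| = 10 + 3 = 13 blocks
3: |3| + |3| = 3 + 3 = 6 blocks
4: |-11| + |4| = 11 + 4 = 15 blocks
5: |34| + |35| = 34 + 35 = 69 blocks
6: |-5| + |-3| = 5 + 3 = 8 blocks
7: |0| + |-4| = 0 + 4 = 4 blocks
8: |-18| + |-9| = 18 + 9 = 27 blocks
9: |36| + |34| = 36 + 34 = 70 blocks
10: |11| + |22| = 11 + 22 = 33 blocks
11: |0| + |-11| = 0 + 11 = 11 blocks
12: |34| + |13| = 34 + 13 = 47 blocks
13: |-14| + |-24| = 14 + 24 = 38 blocks
Sorted: 7 (4 blocks) < 3 (6 blocks) < 6 (8 blocks) < 11 (11 blocks) < …

7, 3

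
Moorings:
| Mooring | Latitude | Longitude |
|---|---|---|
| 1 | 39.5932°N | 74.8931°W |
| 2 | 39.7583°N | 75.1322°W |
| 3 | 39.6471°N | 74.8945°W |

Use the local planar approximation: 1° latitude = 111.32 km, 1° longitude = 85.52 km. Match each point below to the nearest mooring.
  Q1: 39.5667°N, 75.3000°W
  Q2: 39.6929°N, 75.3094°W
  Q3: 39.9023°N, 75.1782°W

Q1→2; Q2→2; Q3→2

Q1 at 39.5667°N, 75.3000°W:
  1: 34.9229 km
  2: 25.7070 km
  3: 35.8147 km
  → nearest: 2 (25.7070 km)
Q2 at 39.6929°N, 75.3094°W:
  1: 37.2918 km
  2: 16.8122 km
  3: 35.8467 km
  → nearest: 2 (16.8122 km)
Q3 at 39.9023°N, 75.1782°W:
  1: 42.1717 km
  2: 16.5057 km
  3: 37.3592 km
  → nearest: 2 (16.5057 km)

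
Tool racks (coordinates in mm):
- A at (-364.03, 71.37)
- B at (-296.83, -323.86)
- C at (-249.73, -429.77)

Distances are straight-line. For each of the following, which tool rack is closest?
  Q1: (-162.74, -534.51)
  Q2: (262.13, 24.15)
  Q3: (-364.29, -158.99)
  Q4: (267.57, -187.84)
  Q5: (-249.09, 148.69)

Q1→C; Q2→A; Q3→B; Q4→C; Q5→A

Q1 at (-162.74, -534.51):
  A: √((-201.29)² + (605.88)²) = √(40517.6641 + 367090.5744) = 638.44 mm
  B: √((-134.09)² + (210.65)²) = √(17980.1281 + 44373.4225) = 249.71 mm
  C: √((-86.99)² + (104.74)²) = √(7567.2601 + 10970.4676) = 136.15 mm
  → nearest: C (136.15 mm)
Q2 at (262.13, 24.15):
  A: √((-626.16)² + (47.22)²) = √(392076.3456 + 2229.7284) = 627.94 mm
  B: √((-558.96)² + (-348.01)²) = √(312436.2816 + 121110.9601) = 658.44 mm
  C: √((-511.86)² + (-453.92)²) = √(262000.6596 + 206043.3664) = 684.14 mm
  → nearest: A (627.94 mm)
Q3 at (-364.29, -158.99):
  A: √((0.26)² + (230.36)²) = √(0.0676 + 53065.7296) = 230.36 mm
  B: √((67.46)² + (-164.87)²) = √(4550.8516 + 27182.1169) = 178.14 mm
  C: √((114.56)² + (-270.78)²) = √(13123.9936 + 73321.8084) = 294.02 mm
  → nearest: B (178.14 mm)
Q4 at (267.57, -187.84):
  A: √((-631.60)² + (259.21)²) = √(398918.5600 + 67189.8241) = 682.72 mm
  B: √((-564.40)² + (-136.02)²) = √(318547.3600 + 18501.4404) = 580.56 mm
  C: √((-517.30)² + (-241.93)²) = √(267599.2900 + 58530.1249) = 571.08 mm
  → nearest: C (571.08 mm)
Q5 at (-249.09, 148.69):
  A: √((-114.94)² + (-77.32)²) = √(13211.2036 + 5978.3824) = 138.53 mm
  B: √((-47.74)² + (-472.55)²) = √(2279.1076 + 223303.5025) = 474.96 mm
  C: √((-0.64)² + (-578.46)²) = √(0.4096 + 334615.9716) = 578.46 mm
  → nearest: A (138.53 mm)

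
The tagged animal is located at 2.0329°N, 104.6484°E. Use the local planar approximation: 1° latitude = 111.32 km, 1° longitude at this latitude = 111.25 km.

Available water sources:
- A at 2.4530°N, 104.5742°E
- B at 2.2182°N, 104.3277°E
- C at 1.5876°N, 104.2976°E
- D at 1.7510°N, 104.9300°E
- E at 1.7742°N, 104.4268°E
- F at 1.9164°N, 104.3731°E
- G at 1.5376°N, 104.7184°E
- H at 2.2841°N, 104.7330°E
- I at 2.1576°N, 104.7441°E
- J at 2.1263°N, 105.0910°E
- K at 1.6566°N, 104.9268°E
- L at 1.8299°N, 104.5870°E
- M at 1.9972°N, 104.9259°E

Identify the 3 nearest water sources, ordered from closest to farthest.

I, L, H

Distances from 2.0329°N, 104.6484°E:
A: √((0.4201·111.32)² + (-0.0742·111.25)²) = √(2187.014983 + 68.140898) = 47.4885 km
B: √((0.1853·111.32)² + (-0.3207·111.25)²) = √(425.497717 + 1272.910765) = 41.2118 km
C: √((-0.4453·111.32)² + (-0.3508·111.25)²) = √(2457.263816 + 1523.067702) = 63.0899 km
D: √((-0.2819·111.32)² + (0.2816·111.25)²) = √(984.773939 + 981.443584) = 44.3421 km
E: √((-0.2587·111.32)² + (-0.2216·111.25)²) = √(829.352681 + 607.770409) = 37.9094 km
F: √((-0.1165·111.32)² + (-0.2753·111.25)²) = √(168.189255 + 938.020786) = 33.2597 km
G: √((-0.4953·111.32)² + (0.0700·111.25)²) = √(3040.066273 + 60.645156) = 55.6840 km
H: √((0.2512·111.32)² + (0.0846·111.25)²) = √(781.962030 + 88.581038) = 29.5050 km
I: √((0.1247·111.32)² + (0.0957·111.25)²) = √(192.698930 + 113.350624) = 17.4943 km
J: √((0.0934·111.32)² + (0.4426·111.25)²) = √(108.103598 + 2424.503741) = 50.3250 km
K: √((-0.3763·111.32)² + (0.2784·111.25)²) = √(1754.748307 + 959.264784) = 52.0962 km
L: √((-0.2030·111.32)² + (-0.0614·111.25)²) = √(510.667796 + 46.659146) = 23.6078 km
M: √((-0.0357·111.32)² + (0.2775·111.25)²) = √(15.793662 + 953.072666) = 31.1266 km
Sorted: I (17.4943 km) < L (23.6078 km) < H (29.5050 km) < M (31.1266 km) < F (33.2597 km) < …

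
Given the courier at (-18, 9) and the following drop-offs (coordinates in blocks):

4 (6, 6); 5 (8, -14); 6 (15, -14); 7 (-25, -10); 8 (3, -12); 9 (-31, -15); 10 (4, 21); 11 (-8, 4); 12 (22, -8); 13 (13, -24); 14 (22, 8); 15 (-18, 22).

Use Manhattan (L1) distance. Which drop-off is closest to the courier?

Distances from (-18, 9):
4: 27 blocks
5: 49 blocks
6: 56 blocks
7: 26 blocks
8: 42 blocks
9: 37 blocks
10: 34 blocks
11: 15 blocks
12: 57 blocks
13: 64 blocks
14: 41 blocks
15: 13 blocks
Minimum: 15 at 13 blocks.

15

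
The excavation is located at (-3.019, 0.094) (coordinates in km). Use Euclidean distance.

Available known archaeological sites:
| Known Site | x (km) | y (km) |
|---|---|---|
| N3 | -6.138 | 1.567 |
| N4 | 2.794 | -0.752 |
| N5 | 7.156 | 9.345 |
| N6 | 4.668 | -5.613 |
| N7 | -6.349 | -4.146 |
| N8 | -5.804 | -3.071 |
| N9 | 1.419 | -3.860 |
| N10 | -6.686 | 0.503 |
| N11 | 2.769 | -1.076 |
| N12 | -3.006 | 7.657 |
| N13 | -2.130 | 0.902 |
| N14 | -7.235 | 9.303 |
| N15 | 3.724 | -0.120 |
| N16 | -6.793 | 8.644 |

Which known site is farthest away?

Distances from (-3.019, 0.094):
N3: √((-3.119)² + (1.473)²) = √(9.72816 + 2.16973) = 3.449 km
N4: √((5.813)² + (-0.846)²) = √(33.79097 + 0.71572) = 5.874 km
N5: √((10.175)² + (9.251)²) = √(103.53063 + 85.58100) = 13.752 km
N6: √((7.687)² + (-5.707)²) = √(59.08997 + 32.56985) = 9.574 km
N7: √((-3.330)² + (-4.240)²) = √(11.08890 + 17.97760) = 5.391 km
N8: √((-2.785)² + (-3.165)²) = √(7.75623 + 10.01722) = 4.216 km
N9: √((4.438)² + (-3.954)²) = √(19.69584 + 15.63412) = 5.944 km
N10: √((-3.667)² + (0.409)²) = √(13.44689 + 0.16728) = 3.690 km
N11: √((5.788)² + (-1.170)²) = √(33.50094 + 1.36890) = 5.905 km
N12: √((0.013)² + (7.563)²) = √(0.00017 + 57.19897) = 7.563 km
N13: √((0.889)² + (0.808)²) = √(0.79032 + 0.65286) = 1.201 km
N14: √((-4.216)² + (9.209)²) = √(17.77466 + 84.80568) = 10.128 km
N15: √((6.743)² + (-0.214)²) = √(45.46805 + 0.04580) = 6.746 km
N16: √((-3.774)² + (8.550)²) = √(14.24308 + 73.10250) = 9.346 km
Maximum: N5 at 13.752 km.

N5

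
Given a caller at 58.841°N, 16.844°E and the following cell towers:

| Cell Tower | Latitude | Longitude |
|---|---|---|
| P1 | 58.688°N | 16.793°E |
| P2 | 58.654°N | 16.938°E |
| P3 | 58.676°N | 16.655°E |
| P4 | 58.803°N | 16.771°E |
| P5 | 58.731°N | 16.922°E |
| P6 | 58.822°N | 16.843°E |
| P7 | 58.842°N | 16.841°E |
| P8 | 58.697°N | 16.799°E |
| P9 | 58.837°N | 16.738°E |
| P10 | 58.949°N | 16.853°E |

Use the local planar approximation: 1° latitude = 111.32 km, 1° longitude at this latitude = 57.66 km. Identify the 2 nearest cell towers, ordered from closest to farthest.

Distances from 58.841°N, 16.844°E:
P1: √((-0.153·111.32)² + (-0.051·57.66)²) = √(290.08766 + 8.64748) = 17.284 km
P2: √((-0.187·111.32)² + (0.094·57.66)²) = √(433.34083 + 29.37683) = 21.511 km
P3: √((-0.165·111.32)² + (-0.189·57.66)²) = √(337.37608 + 118.76074) = 21.357 km
P4: √((-0.038·111.32)² + (-0.073·57.66)²) = √(17.89425 + 17.71720) = 5.968 km
P5: √((-0.110·111.32)² + (0.078·57.66)²) = √(149.94492 + 20.22733) = 13.045 km
P6: √((-0.019·111.32)² + (-0.001·57.66)²) = √(4.47356 + 0.00332) = 2.116 km
P7: √((0.001·111.32)² + (-0.003·57.66)²) = √(0.01239 + 0.02992) = 0.206 km
P8: √((-0.144·111.32)² + (-0.045·57.66)²) = √(256.96346 + 6.73247) = 16.239 km
P9: √((-0.004·111.32)² + (-0.106·57.66)²) = √(0.19827 + 37.35606) = 6.128 km
P10: √((0.108·111.32)² + (0.009·57.66)²) = √(144.54195 + 0.26930) = 12.034 km
Sorted: P7 (0.206 km) < P6 (2.116 km) < P4 (5.968 km) < P9 (6.128 km) < …

P7, P6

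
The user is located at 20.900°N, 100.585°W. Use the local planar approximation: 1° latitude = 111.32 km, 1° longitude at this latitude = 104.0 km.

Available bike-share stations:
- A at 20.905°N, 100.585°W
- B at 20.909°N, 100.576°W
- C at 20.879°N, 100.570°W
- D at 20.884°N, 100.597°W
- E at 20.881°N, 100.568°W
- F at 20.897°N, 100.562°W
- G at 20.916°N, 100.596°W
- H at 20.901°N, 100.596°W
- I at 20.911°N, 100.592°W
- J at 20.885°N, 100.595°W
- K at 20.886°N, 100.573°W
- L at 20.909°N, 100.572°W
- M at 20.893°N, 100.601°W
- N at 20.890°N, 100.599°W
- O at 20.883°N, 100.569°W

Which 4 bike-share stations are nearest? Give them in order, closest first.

A, H, B, I

Distances from 20.900°N, 100.585°W:
A: √((0.005·111.32)² + (0.000·104.0)²) = √(0.30980 + 0.00000) = 0.557 km
B: √((0.009·111.32)² + (0.009·104.0)²) = √(1.00376 + 0.87610) = 1.371 km
C: √((-0.021·111.32)² + (0.015·104.0)²) = √(5.46493 + 2.43360) = 2.810 km
D: √((-0.016·111.32)² + (-0.012·104.0)²) = √(3.17239 + 1.55750) = 2.175 km
E: √((-0.019·111.32)² + (0.017·104.0)²) = √(4.47356 + 3.12582) = 2.757 km
F: √((-0.003·111.32)² + (0.023·104.0)²) = √(0.11153 + 5.72166) = 2.415 km
G: √((0.016·111.32)² + (-0.011·104.0)²) = √(3.17239 + 1.30874) = 2.117 km
H: √((0.001·111.32)² + (-0.011·104.0)²) = √(0.01239 + 1.30874) = 1.149 km
I: √((0.011·111.32)² + (-0.007·104.0)²) = √(1.49945 + 0.52998) = 1.425 km
J: √((-0.015·111.32)² + (-0.010·104.0)²) = √(2.78823 + 1.08160) = 1.967 km
K: √((-0.014·111.32)² + (0.012·104.0)²) = √(2.42886 + 1.55750) = 1.997 km
L: √((0.009·111.32)² + (0.013·104.0)²) = √(1.00376 + 1.82790) = 1.683 km
M: √((-0.007·111.32)² + (-0.016·104.0)²) = √(0.60721 + 2.76890) = 1.837 km
N: √((-0.010·111.32)² + (-0.014·104.0)²) = √(1.23921 + 2.11994) = 1.833 km
O: √((-0.017·111.32)² + (0.016·104.0)²) = √(3.58133 + 2.76890) = 2.520 km
Sorted: A (0.557 km) < H (1.149 km) < B (1.371 km) < I (1.425 km) < L (1.683 km) < N (1.833 km) < …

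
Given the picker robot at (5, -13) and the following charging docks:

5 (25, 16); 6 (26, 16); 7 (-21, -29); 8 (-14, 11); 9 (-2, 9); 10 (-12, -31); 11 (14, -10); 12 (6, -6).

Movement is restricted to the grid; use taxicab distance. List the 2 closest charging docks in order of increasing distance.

Distances from (5, -13):
5: 49
6: 50
7: 42
8: 43
9: 29
10: 35
11: 12
12: 8
Sorted: 12 (8) < 11 (12) < 9 (29) < 10 (35) < …

12, 11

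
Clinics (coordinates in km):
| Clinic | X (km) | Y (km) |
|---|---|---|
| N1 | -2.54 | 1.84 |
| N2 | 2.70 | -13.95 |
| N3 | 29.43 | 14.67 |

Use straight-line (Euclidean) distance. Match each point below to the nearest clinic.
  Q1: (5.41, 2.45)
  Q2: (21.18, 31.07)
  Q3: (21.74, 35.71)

Q1→N1; Q2→N3; Q3→N3

Q1 at (5.41, 2.45):
  N1: √((-7.95)² + (-0.61)²) = √(63.2025 + 0.3721) = 7.97 km
  N2: √((-2.71)² + (-16.40)²) = √(7.3441 + 268.9600) = 16.62 km
  N3: √((24.02)² + (12.22)²) = √(576.9604 + 149.3284) = 26.95 km
  → nearest: N1 (7.97 km)
Q2 at (21.18, 31.07):
  N1: √((-23.72)² + (-29.23)²) = √(562.6384 + 854.3929) = 37.64 km
  N2: √((-18.48)² + (-45.02)²) = √(341.5104 + 2026.8004) = 48.67 km
  N3: √((8.25)² + (-16.40)²) = √(68.0625 + 268.9600) = 18.36 km
  → nearest: N3 (18.36 km)
Q3 at (21.74, 35.71):
  N1: √((-24.28)² + (-33.87)²) = √(589.5184 + 1147.1769) = 41.67 km
  N2: √((-19.04)² + (-49.66)²) = √(362.5216 + 2466.1156) = 53.18 km
  N3: √((7.69)² + (-21.04)²) = √(59.1361 + 442.6816) = 22.40 km
  → nearest: N3 (22.40 km)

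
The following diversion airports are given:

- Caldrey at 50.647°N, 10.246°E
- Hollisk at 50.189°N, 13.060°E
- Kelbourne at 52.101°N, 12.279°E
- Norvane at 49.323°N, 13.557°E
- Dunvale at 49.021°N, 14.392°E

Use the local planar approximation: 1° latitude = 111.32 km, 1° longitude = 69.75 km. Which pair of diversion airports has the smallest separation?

Pairwise distances:
Caldrey–Hollisk: 202.790 km
Caldrey–Kelbourne: 215.189 km
Caldrey–Norvane: 273.966 km
Caldrey–Dunvale: 341.160 km
Hollisk–Kelbourne: 219.704 km
Hollisk–Norvane: 102.446 km
Hollisk–Dunvale: 159.804 km
Kelbourne–Norvane: 321.838 km
Kelbourne–Dunvale: 373.200 km
Norvane–Dunvale: 67.248 km
Closest pair: Norvane–Dunvale at 67.248 km.

Norvane and Dunvale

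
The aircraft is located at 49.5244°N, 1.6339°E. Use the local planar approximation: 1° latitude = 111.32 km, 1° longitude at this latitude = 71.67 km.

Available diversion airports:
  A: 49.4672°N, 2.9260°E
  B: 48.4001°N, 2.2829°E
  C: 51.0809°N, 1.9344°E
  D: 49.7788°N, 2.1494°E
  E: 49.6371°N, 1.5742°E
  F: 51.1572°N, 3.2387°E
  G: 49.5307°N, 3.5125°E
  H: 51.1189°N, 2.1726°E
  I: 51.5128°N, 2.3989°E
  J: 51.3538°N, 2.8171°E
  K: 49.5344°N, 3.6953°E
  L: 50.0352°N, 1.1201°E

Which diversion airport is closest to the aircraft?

E

Distances from 49.5244°N, 1.6339°E:
A: √((-0.0572·111.32)² + (1.2921·71.67)²) = √(40.545107 + 8575.650280) = 92.8235 km
B: √((-1.1243·111.32)² + (0.6490·71.67)²) = √(15664.293673 + 2163.536381) = 133.5209 km
C: √((1.5565·111.32)² + (0.3005·71.67)²) = √(30022.347353 + 463.835262) = 174.6029 km
D: √((0.2544·111.32)² + (0.5155·71.67)²) = √(802.011525 + 1364.998418) = 46.5512 km
E: √((0.1127·111.32)² + (-0.0597·71.67)²) = √(157.396194 + 18.307265) = 13.2553 km
F: √((1.6328·111.32)² + (1.6048·71.67)²) = √(33037.895773 + 13228.683937) = 215.0967 km
G: √((0.0063·111.32)² + (1.8786·71.67)²) = √(0.491844 + 18127.730872) = 134.6411 km
H: √((1.5945·111.32)² + (0.5387·71.67)²) = √(31506.157700 + 1490.626233) = 181.6502 km
I: √((1.9884·111.32)² + (0.7650·71.67)²) = √(48995.241679 + 3006.060239) = 228.0379 km
J: √((1.8294·111.32)² + (1.1832·71.67)²) = √(41472.837000 + 7191.030502) = 220.5989 km
K: √((0.0100·111.32)² + (2.0614·71.67)²) = √(1.239214 + 21827.266569) = 147.7447 km
L: √((0.5108·111.32)² + (-0.5138·71.67)²) = √(3233.316157 + 1356.010364) = 67.7446 km
Minimum: E at 13.2553 km.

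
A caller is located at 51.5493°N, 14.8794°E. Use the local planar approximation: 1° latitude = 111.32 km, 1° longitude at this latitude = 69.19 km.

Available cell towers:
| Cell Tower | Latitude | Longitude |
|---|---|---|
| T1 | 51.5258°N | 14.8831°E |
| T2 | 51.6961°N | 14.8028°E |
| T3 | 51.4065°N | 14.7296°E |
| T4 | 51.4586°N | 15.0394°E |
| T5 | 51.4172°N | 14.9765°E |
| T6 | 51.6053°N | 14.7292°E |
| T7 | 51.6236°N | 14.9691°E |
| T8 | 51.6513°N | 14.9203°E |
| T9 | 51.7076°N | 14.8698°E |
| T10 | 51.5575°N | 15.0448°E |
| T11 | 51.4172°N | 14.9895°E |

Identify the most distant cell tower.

T3

Distances from 51.5493°N, 14.8794°E:
T1: √((-0.0235·111.32)² + (0.0037·69.19)²) = √(6.843561 + 0.065538) = 2.6285 km
T2: √((0.1468·111.32)² + (-0.0766·69.19)²) = √(267.053643 + 28.089512) = 17.1797 km
T3: √((-0.1428·111.32)² + (-0.1498·69.19)²) = √(252.698585 + 107.426218) = 18.9770 km
T4: √((-0.0907·111.32)² + (0.1600·69.19)²) = √(101.943836 + 122.553756) = 14.9832 km
T5: √((-0.1321·111.32)² + (0.0971·69.19)²) = √(216.247966 + 45.136213) = 16.1674 km
T6: √((0.0560·111.32)² + (-0.1502·69.19)²) = √(38.861759 + 108.000689) = 12.1187 km
T7: √((0.0743·111.32)² + (0.0897·69.19)²) = √(68.410698 + 38.518693) = 10.3407 km
T8: √((0.1020·111.32)² + (0.0409·69.19)²) = √(128.927850 + 8.008170) = 11.7020 km
T9: √((0.1583·111.32)² + (-0.0096·69.19)²) = √(310.533333 + 0.441194) = 17.6345 km
T10: √((0.0082·111.32)² + (0.1654·69.19)²) = √(0.833248 + 130.965731) = 11.4804 km
T11: √((-0.1321·111.32)² + (0.1101·69.19)²) = √(216.247966 + 58.031166) = 16.5614 km
Maximum: T3 at 18.9770 km.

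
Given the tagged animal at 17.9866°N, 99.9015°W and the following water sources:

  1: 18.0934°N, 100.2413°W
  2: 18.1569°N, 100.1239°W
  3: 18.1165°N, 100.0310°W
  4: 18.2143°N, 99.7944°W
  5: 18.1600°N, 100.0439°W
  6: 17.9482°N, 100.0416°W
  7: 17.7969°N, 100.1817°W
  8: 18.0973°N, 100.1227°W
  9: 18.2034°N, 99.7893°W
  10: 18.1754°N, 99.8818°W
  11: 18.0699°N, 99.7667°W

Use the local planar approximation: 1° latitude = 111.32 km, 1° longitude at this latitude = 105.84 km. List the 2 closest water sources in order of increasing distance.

6, 11

Distances from 17.9866°N, 99.9015°W:
1: √((0.1068·111.32)² + (-0.3398·105.84)²) = √(141.347750 + 1293.440369) = 37.8786 km
2: √((0.1703·111.32)² + (-0.2224·105.84)²) = √(359.398029 + 554.075859) = 30.2237 km
3: √((0.1299·111.32)² + (-0.1295·105.84)²) = √(209.105135 + 187.862111) = 19.9240 km
4: √((0.2277·111.32)² + (0.1071·105.84)²) = √(642.499001 + 128.492744) = 27.7667 km
5: √((0.1734·111.32)² + (-0.1424·105.84)²) = √(372.601485 + 227.153609) = 24.4899 km
6: √((-0.0384·111.32)² + (-0.1401·105.84)²) = √(18.272957 + 219.875041) = 15.4320 km
7: √((-0.1897·111.32)² + (-0.2802·105.84)²) = √(445.944752 + 879.500163) = 36.4067 km
8: √((0.1107·111.32)² + (-0.2212·105.84)²) = √(151.859385 + 548.112754) = 26.4570 km
9: √((0.2168·111.32)² + (0.1122·105.84)²) = √(582.458451 + 141.021515) = 26.8976 km
10: √((0.1888·111.32)² + (0.0197·105.84)²) = √(441.723368 + 4.347425) = 21.1204 km
11: √((0.0833·111.32)² + (0.1348·105.84)²) = √(85.987713 + 203.553909) = 17.0159 km
Sorted: 6 (15.4320 km) < 11 (17.0159 km) < 3 (19.9240 km) < 10 (21.1204 km) < …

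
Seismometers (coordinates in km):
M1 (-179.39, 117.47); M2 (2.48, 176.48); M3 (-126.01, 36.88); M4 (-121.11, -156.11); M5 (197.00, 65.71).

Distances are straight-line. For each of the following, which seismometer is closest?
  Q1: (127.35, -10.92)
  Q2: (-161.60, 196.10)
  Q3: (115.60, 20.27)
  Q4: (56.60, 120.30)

Q1→M5; Q2→M1; Q3→M5; Q4→M2

Q1 at (127.35, -10.92):
  M1: 332.53 km
  M2: 225.19 km
  M3: 257.83 km
  M4: 287.77 km
  M5: 103.55 km
  → nearest: M5 (103.55 km)
Q2 at (-161.60, 196.10):
  M1: 80.62 km
  M2: 165.25 km
  M3: 163.15 km
  M4: 354.53 km
  M5: 381.57 km
  → nearest: M1 (80.62 km)
Q3 at (115.60, 20.27):
  M1: 310.59 km
  M2: 192.87 km
  M3: 242.18 km
  M4: 295.20 km
  M5: 93.22 km
  → nearest: M5 (93.22 km)
Q4 at (56.60, 120.30):
  M1: 236.01 km
  M2: 78.01 km
  M3: 200.76 km
  M4: 328.61 km
  M5: 150.64 km
  → nearest: M2 (78.01 km)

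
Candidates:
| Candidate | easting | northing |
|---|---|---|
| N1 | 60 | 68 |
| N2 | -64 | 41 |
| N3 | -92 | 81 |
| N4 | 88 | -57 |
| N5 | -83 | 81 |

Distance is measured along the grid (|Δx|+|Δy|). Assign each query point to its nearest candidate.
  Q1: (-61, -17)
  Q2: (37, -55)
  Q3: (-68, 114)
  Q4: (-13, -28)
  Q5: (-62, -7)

Q1→N2; Q2→N4; Q3→N5; Q4→N2; Q5→N2

Q1 at (-61, -17):
  N1: |121| + |85| = 121 + 85 = 206
  N2: |-3| + |58| = 3 + 58 = 61
  N3: |-31| + |98| = 31 + 98 = 129
  N4: |149| + |-40| = 149 + 40 = 189
  N5: |-22| + |98| = 22 + 98 = 120
  → nearest: N2 (61)
Q2 at (37, -55):
  N1: |23| + |123| = 23 + 123 = 146
  N2: |-101| + |96| = 101 + 96 = 197
  N3: |-129| + |136| = 129 + 136 = 265
  N4: |51| + |-2| = 51 + 2 = 53
  N5: |-120| + |136| = 120 + 136 = 256
  → nearest: N4 (53)
Q3 at (-68, 114):
  N1: |128| + |-46| = 128 + 46 = 174
  N2: |4| + |-73| = 4 + 73 = 77
  N3: |-24| + |-33| = 24 + 33 = 57
  N4: |156| + |-171| = 156 + 171 = 327
  N5: |-15| + |-33| = 15 + 33 = 48
  → nearest: N5 (48)
Q4 at (-13, -28):
  N1: |73| + |96| = 73 + 96 = 169
  N2: |-51| + |69| = 51 + 69 = 120
  N3: |-79| + |109| = 79 + 109 = 188
  N4: |101| + |-29| = 101 + 29 = 130
  N5: |-70| + |109| = 70 + 109 = 179
  → nearest: N2 (120)
Q5 at (-62, -7):
  N1: |122| + |75| = 122 + 75 = 197
  N2: |-2| + |48| = 2 + 48 = 50
  N3: |-30| + |88| = 30 + 88 = 118
  N4: |150| + |-50| = 150 + 50 = 200
  N5: |-21| + |88| = 21 + 88 = 109
  → nearest: N2 (50)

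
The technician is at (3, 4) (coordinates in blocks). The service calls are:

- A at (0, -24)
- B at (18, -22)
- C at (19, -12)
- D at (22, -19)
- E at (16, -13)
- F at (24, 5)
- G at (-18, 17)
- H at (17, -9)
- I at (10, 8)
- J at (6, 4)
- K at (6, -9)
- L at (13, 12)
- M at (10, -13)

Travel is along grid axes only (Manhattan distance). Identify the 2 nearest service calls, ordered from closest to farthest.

Distances from (3, 4):
A: 31 blocks
B: 41 blocks
C: 32 blocks
D: 42 blocks
E: 30 blocks
F: 22 blocks
G: 34 blocks
H: 27 blocks
I: 11 blocks
J: 3 blocks
K: 16 blocks
L: 18 blocks
M: 24 blocks
Sorted: J (3 blocks) < I (11 blocks) < K (16 blocks) < L (18 blocks) < …

J, I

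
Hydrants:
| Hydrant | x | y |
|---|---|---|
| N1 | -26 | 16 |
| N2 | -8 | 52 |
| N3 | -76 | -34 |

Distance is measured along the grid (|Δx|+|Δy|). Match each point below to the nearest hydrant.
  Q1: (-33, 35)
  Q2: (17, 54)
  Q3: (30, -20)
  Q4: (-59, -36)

Q1→N1; Q2→N2; Q3→N1; Q4→N3

Q1 at (-33, 35):
  N1: 26
  N2: 42
  N3: 112
  → nearest: N1 (26)
Q2 at (17, 54):
  N1: 81
  N2: 27
  N3: 181
  → nearest: N2 (27)
Q3 at (30, -20):
  N1: 92
  N2: 110
  N3: 120
  → nearest: N1 (92)
Q4 at (-59, -36):
  N1: 85
  N2: 139
  N3: 19
  → nearest: N3 (19)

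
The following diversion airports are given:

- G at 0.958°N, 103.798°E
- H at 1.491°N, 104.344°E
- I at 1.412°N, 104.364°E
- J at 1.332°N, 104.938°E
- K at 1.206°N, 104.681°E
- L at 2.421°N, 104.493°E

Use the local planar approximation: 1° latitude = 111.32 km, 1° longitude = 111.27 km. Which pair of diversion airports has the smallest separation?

H and I

Pairwise distances:
G–H: 84.920 km
G–I: 80.750 km
G–J: 133.506 km
G–K: 102.056 km
G–L: 180.289 km
H–I: 9.071 km
H–J: 68.423 km
H–K: 49.119 km
H–L: 104.847 km
I–J: 64.487 km
I–K: 42.072 km
I–L: 113.235 km
J–K: 31.851 km
J–L: 130.950 km
K–L: 136.862 km
Closest pair: H–I at 9.071 km.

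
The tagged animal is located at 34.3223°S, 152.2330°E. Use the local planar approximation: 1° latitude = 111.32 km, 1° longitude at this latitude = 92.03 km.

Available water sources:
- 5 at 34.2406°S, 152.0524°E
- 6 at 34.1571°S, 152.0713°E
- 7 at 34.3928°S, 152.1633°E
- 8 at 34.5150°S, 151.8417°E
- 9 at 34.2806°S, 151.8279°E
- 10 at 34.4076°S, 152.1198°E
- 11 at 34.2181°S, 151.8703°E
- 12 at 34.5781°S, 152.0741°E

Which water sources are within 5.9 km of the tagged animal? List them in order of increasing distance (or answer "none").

none

Distances from 34.3223°S, 152.2330°E:
5: 18.9463 km
6: 23.6568 km
7: 10.1360 km
8: 41.9163 km
9: 37.5692 km
10: 14.0960 km
11: 35.3373 km
12: 32.0111 km
Threshold 5.9 km: none within range.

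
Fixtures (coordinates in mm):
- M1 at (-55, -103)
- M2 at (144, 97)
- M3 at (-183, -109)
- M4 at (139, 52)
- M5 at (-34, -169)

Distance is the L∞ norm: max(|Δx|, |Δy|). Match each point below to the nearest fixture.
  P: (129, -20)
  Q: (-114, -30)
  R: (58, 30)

P at (129, -20):
  M1: 184 mm
  M2: 117 mm
  M3: 312 mm
  M4: 72 mm
  M5: 163 mm
  → nearest: M4 (72 mm)
Q at (-114, -30):
  M1: 73 mm
  M2: 258 mm
  M3: 79 mm
  M4: 253 mm
  M5: 139 mm
  → nearest: M1 (73 mm)
R at (58, 30):
  M1: 133 mm
  M2: 86 mm
  M3: 241 mm
  M4: 81 mm
  M5: 199 mm
  → nearest: M4 (81 mm)

P→M4; Q→M1; R→M4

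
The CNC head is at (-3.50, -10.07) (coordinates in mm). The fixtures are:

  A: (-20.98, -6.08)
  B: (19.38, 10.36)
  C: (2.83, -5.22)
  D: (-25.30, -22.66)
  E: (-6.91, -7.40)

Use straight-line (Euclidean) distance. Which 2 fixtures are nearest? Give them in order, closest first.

Distances from (-3.50, -10.07):
A: 17.93 mm
B: 30.67 mm
C: 7.97 mm
D: 25.17 mm
E: 4.33 mm
Sorted: E (4.33 mm) < C (7.97 mm) < A (17.93 mm) < D (25.17 mm) < …

E, C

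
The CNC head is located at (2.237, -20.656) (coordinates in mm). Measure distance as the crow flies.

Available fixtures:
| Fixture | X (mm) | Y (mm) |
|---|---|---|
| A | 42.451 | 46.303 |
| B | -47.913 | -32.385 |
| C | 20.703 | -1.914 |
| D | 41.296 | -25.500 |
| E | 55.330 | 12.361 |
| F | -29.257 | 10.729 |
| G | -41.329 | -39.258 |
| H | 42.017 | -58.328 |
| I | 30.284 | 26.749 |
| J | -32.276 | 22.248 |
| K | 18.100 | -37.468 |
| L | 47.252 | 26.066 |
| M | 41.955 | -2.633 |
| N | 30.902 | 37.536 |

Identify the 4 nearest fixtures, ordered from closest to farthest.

Distances from (2.237, -20.656):
A: 78.107 mm
B: 51.503 mm
C: 26.311 mm
D: 39.358 mm
E: 62.522 mm
F: 44.462 mm
G: 47.371 mm
H: 54.787 mm
I: 55.081 mm
J: 55.063 mm
K: 23.114 mm
L: 64.879 mm
M: 43.616 mm
N: 64.869 mm
Sorted: K (23.114 mm) < C (26.311 mm) < D (39.358 mm) < M (43.616 mm) < F (44.462 mm) < G (47.371 mm) < …

K, C, D, M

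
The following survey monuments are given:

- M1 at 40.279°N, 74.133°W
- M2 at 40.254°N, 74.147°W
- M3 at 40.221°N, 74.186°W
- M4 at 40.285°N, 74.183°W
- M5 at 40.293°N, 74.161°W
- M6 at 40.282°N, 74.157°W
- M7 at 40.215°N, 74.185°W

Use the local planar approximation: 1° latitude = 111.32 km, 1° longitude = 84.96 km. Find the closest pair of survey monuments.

Pairwise distances:
M1–M2: 3.027 km
M1–M3: 7.872 km
M1–M4: 4.300 km
M1–M5: 2.844 km
M1–M6: 2.066 km
M1–M7: 8.383 km
M2–M3: 4.947 km
M2–M4: 4.611 km
M2–M5: 4.501 km
M2–M6: 3.231 km
M2–M7: 5.410 km
M3–M4: 7.129 km
M3–M5: 8.292 km
M3–M6: 7.224 km
M3–M7: 0.673 km
M4–M5: 2.070 km
M4–M6: 2.234 km
M4–M7: 7.794 km
M5–M6: 1.271 km
M5–M7: 8.919 km
M6–M7: 7.829 km
Closest pair: M3–M7 at 0.673 km.

M3 and M7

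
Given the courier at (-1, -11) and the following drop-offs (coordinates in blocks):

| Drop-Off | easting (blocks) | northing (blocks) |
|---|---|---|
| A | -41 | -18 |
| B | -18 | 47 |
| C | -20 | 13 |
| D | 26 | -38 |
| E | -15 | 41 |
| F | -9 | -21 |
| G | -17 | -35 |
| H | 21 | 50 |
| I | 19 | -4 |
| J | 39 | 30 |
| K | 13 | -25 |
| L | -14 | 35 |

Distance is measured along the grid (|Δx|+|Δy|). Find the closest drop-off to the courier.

F

Distances from (-1, -11):
A: |-40| + |-7| = 40 + 7 = 47 blocks
B: |-17| + |58| = 17 + 58 = 75 blocks
C: |-19| + |24| = 19 + 24 = 43 blocks
D: |27| + |-27| = 27 + 27 = 54 blocks
E: |-14| + |52| = 14 + 52 = 66 blocks
F: |-8| + |-10| = 8 + 10 = 18 blocks
G: |-16| + |-24| = 16 + 24 = 40 blocks
H: |22| + |61| = 22 + 61 = 83 blocks
I: |20| + |7| = 20 + 7 = 27 blocks
J: |40| + |41| = 40 + 41 = 81 blocks
K: |14| + |-14| = 14 + 14 = 28 blocks
L: |-13| + |46| = 13 + 46 = 59 blocks
Minimum: F at 18 blocks.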